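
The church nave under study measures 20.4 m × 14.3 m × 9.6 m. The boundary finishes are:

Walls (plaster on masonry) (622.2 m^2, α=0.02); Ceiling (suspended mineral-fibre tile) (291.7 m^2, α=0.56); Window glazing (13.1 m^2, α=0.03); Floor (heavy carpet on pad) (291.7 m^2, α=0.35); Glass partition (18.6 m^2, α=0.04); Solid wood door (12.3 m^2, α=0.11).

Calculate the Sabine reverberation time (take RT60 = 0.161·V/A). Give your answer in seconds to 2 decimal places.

Summing Sᵢαᵢ: 12.444 + 163.352 + 0.393 + 102.095 + 0.744 + 1.353 → A = 280.381 sabins.
Volume V = 20.4 × 14.3 × 9.6 = 2800.512 m³.
RT60 = 0.161 · V / A = 0.161 × 2800.512 / 280.381 = 1.61 s.

1.61 seconds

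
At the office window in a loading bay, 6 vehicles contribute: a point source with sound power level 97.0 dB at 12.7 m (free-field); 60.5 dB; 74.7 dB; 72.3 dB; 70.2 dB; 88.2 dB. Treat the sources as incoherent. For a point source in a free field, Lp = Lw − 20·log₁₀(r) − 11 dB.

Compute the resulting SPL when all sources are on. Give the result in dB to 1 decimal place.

88.6 dB

Source at 12.7 m: Lp = 97.0 − 20·log₁₀(12.7) − 11 = 63.9 dB.
Converting to relative power and adding: 10^(63.9/10) + 10^(60.5/10) + 10^(74.7/10) + 10^(72.3/10) + 10^(70.2/10) + 10^(88.2/10) = 7.212e+08.
Combined level = 10 log₁₀(7.212e+08) = 88.6 dB.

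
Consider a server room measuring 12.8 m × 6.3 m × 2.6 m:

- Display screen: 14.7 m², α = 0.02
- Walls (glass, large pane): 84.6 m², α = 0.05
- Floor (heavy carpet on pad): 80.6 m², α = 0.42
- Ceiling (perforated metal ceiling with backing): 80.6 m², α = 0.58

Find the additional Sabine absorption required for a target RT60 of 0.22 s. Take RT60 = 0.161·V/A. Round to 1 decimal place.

68.3 sabins

Equivalent absorption area: A₁ = 14.7·0.02 + 84.6·0.05 + 80.6·0.42 + 80.6·0.58 = 85.124 m².
V = 209.664 m³. Required absorption A₂ = 0.161 × 209.664 / 0.22 = 153.436 sabins.
Shortfall: 153.436 − 85.124 = 68.3 sabins.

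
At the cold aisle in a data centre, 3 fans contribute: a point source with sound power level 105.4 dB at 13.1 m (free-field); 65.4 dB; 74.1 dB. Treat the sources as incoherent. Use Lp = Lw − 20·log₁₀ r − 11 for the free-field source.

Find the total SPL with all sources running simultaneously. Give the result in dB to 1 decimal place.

Source at 13.1 m: Lp = 105.4 − 20·log₁₀(13.1) − 11 = 72.1 dB.
Converting to relative power and adding: 10^(72.1/10) + 10^(65.4/10) + 10^(74.1/10) = 4.539e+07.
Back to dB: 10·log₁₀ Σ = 76.6 dB.

76.6 dB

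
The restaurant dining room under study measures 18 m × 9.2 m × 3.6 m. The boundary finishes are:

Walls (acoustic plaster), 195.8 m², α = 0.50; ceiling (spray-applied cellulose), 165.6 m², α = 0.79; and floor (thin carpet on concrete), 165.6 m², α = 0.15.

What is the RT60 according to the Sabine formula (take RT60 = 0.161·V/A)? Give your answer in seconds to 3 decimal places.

0.379 seconds

Equivalent absorption area: A = 195.8×0.50 + 165.6×0.79 + 165.6×0.15 = 253.564 m².
Room volume: 596.16 m³.
T = 0.161 V/A = 0.161·596.16/253.564 = 0.379 s.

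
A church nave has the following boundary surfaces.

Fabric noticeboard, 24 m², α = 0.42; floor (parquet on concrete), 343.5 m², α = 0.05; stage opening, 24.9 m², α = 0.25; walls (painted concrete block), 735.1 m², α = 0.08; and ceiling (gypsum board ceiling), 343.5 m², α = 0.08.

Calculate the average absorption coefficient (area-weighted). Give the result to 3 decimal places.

Total surface area S = 1471.0 m².
Weighted sum Σ Sα = 119.768.
ᾱ = 119.768 / 1471.0 = 0.081.

0.081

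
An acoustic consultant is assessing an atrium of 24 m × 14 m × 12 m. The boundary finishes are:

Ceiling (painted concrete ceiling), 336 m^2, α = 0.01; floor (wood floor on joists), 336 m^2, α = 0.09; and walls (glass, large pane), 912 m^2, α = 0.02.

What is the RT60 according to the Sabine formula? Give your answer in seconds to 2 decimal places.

Total absorption A = 336×0.01 + 336×0.09 + 912×0.02
  = 3.360 + 30.240 + 18.240 = 51.840 m^2 sabins.
Room volume: 4032 m³.
RT60 = 0.161 · V / A = 0.161 × 4032 / 51.840 = 12.52 s.

12.52 sec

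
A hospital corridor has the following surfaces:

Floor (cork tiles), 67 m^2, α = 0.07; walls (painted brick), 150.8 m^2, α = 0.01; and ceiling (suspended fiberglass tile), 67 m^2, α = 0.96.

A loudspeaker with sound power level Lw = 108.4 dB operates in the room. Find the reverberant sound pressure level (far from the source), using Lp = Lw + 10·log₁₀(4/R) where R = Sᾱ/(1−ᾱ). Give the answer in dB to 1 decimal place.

94.7 dB

Σ(Sᵢαᵢ) = 67·0.07 + 150.8·0.01 + 67·0.96 = 70.518; total area S = 284.8 m^2.
ᾱ = 70.518/284.8 = 0.2476; R = Sᾱ/(1−ᾱ) = 70.518/(1−0.2476) = 93.724 m^2.
Lp = Lw + 10 log₁₀(4/R) = 108.4 -13.70 = 94.7 dB.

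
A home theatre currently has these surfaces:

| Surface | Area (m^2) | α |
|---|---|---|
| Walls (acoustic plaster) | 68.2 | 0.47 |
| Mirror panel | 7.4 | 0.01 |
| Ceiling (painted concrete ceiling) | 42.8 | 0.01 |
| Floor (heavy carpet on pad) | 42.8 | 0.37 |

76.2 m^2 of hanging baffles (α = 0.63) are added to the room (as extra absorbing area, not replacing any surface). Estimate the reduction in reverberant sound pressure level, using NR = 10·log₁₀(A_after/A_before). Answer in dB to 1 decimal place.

3.0 dB

A_before = Σ Sᵢαᵢ = 68.2×0.47 + 7.4×0.01 + 42.8×0.01 + 42.8×0.37 = 48.392 sabins.
Treatment contributes 76.2·0.63 = 48.006 sabins.
A_after = 48.392 + 48.006 = 96.398 sabins.
Reduction = 10 log₁₀(A_after/A_before) = 10 log₁₀(1.9920) = 3.0 dB.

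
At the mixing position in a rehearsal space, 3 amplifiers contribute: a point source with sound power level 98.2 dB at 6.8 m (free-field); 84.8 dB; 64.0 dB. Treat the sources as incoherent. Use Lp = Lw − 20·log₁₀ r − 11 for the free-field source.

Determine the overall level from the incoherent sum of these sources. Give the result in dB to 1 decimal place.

Source at 6.8 m: Lp = 98.2 − 20·log₁₀(6.8) − 11 = 70.5 dB.
Σ 10^(Lᵢ/10) = 3.157e+08.
Combined level = 10 log₁₀(3.157e+08) = 85.0 dB.

85.0 dB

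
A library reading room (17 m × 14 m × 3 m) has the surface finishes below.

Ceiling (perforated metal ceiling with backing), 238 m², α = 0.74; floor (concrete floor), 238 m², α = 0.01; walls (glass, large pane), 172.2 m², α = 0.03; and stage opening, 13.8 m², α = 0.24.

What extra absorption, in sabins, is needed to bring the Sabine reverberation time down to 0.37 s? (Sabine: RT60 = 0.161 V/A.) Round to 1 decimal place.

123.7 sabins

Total absorption A₁ = 238·0.74 + 238·0.01 + 172.2·0.03 + 13.8·0.24
  = 176.120 + 2.380 + 5.166 + 3.312 = 186.978 m² sabins.
For T = 0.37 s, need A₂ = 0.161·V/T = 0.161·714/0.37 = 310.686 sabins.
ΔA = A₂ − A₁ = 310.686 − 186.978 = 123.7 sabins.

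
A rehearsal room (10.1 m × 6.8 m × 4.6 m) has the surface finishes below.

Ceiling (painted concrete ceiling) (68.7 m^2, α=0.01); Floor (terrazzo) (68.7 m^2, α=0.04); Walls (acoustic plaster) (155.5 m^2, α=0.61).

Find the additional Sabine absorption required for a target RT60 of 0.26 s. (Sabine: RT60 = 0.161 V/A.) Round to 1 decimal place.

Summing Sᵢαᵢ: 0.687 + 2.748 + 94.855 → A₁ = 98.290 sabins.
V = 315.928 m³. Required absorption A₂ = 0.161 × 315.928 / 0.26 = 195.632 sabins.
ΔA = A₂ − A₁ = 195.632 − 98.290 = 97.3 sabins.

97.3 sabins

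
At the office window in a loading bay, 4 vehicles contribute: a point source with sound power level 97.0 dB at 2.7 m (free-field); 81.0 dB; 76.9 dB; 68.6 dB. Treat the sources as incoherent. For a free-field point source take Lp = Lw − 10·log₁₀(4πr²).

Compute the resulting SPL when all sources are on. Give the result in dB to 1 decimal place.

Source at 2.7 m: Lp = 97.0 − 10·log₁₀(4π·2.7²) = 97.0 − 10·log₁₀(91.609) = 77.4 dB.
Σ 10^(Lᵢ/10) = 2.371e+08.
Combined level = 10 log₁₀(2.371e+08) = 83.7 dB.

83.7 dB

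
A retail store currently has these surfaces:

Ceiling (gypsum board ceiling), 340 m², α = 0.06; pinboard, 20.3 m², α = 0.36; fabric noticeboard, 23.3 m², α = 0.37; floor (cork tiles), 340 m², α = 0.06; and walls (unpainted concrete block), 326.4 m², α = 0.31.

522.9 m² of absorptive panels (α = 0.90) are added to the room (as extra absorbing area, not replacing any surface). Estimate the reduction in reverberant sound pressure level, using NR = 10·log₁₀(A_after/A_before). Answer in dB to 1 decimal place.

Total absorption A_before = 340*0.06 + 20.3*0.36 + 23.3*0.37 + 340*0.06 + 326.4*0.31
  = 20.400 + 7.308 + 8.621 + 20.400 + 101.184 = 157.913 m² sabins.
Added absorption = 522.9 × 0.90 = 470.610 sabins.
New total A_after = 628.523 sabins.
NR = 10·log₁₀(628.523/157.913) = 6.0 dB.

6.0 dB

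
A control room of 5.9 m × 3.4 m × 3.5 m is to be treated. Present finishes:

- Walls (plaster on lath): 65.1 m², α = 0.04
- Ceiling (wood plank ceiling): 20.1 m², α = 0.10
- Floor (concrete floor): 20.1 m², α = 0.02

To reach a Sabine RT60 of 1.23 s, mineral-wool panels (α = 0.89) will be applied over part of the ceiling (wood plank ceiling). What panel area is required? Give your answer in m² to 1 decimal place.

5.3

A₁ = Σ Sᵢαᵢ = 65.1*0.04 + 20.1*0.10 + 20.1*0.02 = 5.016 sabins.
Required A₂ = 0.161·70.21/1.23 = 9.190 sabins.
Absorption to add: 9.190 − 5.016 = 4.174 sabins.
Net gain per m²: Δα = 0.89 − 0.10 = 0.79.
Area = ΔA/Δα = 4.174/0.79 = 5.3 m².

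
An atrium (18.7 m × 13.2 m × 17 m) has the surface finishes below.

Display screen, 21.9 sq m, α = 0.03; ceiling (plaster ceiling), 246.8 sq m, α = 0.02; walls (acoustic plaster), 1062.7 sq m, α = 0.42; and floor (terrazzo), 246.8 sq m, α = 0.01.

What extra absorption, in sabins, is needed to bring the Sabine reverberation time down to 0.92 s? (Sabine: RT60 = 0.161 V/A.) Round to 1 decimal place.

280.0 sabins

Equivalent absorption area: A₁ = 21.9·0.03 + 246.8·0.02 + 1062.7·0.42 + 246.8·0.01 = 454.395 sq m.
V = 4196.28 m³. Required absorption A₂ = 0.161 × 4196.28 / 0.92 = 734.349 sabins.
ΔA = A₂ − A₁ = 734.349 − 454.395 = 280.0 sabins.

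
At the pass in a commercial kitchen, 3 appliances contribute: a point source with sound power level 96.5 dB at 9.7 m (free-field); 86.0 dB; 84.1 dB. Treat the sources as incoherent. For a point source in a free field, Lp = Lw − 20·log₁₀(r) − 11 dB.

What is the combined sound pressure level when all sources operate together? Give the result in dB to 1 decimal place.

Source at 9.7 m: Lp = 96.5 − 20·log₁₀(9.7) − 11 = 65.8 dB.
Sum in the linear (power) domain: Σ 10^(Lᵢ/10) = 10^(65.8/10) + 10^(86.0/10) + 10^(84.1/10) = 6.589e+08.
L_total = 10·log₁₀(6.589e+08) = 88.2 dB.

88.2 dB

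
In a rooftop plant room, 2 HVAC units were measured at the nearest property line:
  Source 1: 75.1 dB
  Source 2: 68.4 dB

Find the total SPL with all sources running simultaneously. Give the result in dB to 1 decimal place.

75.9 dB

Converting to relative power and adding: 10^(75.1/10) + 10^(68.4/10) = 3.928e+07.
Combined level = 10 log₁₀(3.928e+07) = 75.9 dB.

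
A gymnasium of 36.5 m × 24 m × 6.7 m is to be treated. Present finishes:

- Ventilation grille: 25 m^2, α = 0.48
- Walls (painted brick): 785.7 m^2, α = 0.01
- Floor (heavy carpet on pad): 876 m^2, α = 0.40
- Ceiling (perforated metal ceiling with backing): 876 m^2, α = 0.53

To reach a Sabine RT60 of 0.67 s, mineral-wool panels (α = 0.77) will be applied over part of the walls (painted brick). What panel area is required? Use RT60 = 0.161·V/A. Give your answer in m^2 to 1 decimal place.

A₁ = Σ Sᵢαᵢ = 25·0.48 + 785.7·0.01 + 876·0.40 + 876·0.53 = 834.537 sabins.
V = 5869.2 m³. Target absorption A₂ = 0.161 × 5869.2 / 0.67 = 1410.360 sabins.
Absorption to add: 1410.360 − 834.537 = 575.823 sabins.
Each m^2 of panel replacing the walls (painted brick) adds (0.77 − 0.01) = 0.76 sabins.
Area = ΔA/Δα = 575.823/0.76 = 757.7 m^2.

757.7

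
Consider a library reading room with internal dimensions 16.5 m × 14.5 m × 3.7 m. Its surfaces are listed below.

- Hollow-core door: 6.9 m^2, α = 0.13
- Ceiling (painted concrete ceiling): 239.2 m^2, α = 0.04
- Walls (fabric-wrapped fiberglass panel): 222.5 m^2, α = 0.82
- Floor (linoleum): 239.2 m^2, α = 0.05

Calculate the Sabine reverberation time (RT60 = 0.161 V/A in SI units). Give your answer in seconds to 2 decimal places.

Total absorption A = 6.9·0.13 + 239.2·0.04 + 222.5·0.82 + 239.2·0.05
  = 0.897 + 9.568 + 182.450 + 11.960 = 204.875 m^2 sabins.
Room volume: 885.225 m³.
RT60 = 0.161 · V / A = 0.161 × 885.225 / 204.875 = 0.70 s.

0.70 sec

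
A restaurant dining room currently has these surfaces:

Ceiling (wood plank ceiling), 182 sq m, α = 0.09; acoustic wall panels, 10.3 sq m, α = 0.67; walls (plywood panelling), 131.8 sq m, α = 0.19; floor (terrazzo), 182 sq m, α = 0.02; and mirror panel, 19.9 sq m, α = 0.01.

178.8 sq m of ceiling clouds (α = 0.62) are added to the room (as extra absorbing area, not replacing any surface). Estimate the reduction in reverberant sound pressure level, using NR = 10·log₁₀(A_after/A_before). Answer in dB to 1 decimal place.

A_before = Σ Sᵢαᵢ = 182×0.09 + 10.3×0.67 + 131.8×0.19 + 182×0.02 + 19.9×0.01 = 52.162 sabins.
Added absorption = 178.8 × 0.62 = 110.856 sabins.
A_after = 52.162 + 110.856 = 163.018 sabins.
Reduction = 10 log₁₀(A_after/A_before) = 10 log₁₀(3.1252) = 4.9 dB.

4.9 dB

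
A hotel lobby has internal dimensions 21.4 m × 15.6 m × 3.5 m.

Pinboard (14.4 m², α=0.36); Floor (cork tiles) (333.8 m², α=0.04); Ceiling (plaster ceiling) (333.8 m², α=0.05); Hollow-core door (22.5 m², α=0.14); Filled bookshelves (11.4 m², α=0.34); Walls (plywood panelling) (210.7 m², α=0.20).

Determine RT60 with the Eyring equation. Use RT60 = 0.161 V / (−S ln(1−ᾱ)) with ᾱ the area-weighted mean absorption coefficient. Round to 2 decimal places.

Total surface area S = 14.4 + 333.8 + 333.8 + 22.5 + 11.4 + 210.7 = 926.6 m².
Σ(Sᵢαᵢ) = 14.4×0.36 + 333.8×0.04 + 333.8×0.05 + 22.5×0.14 + 11.4×0.34 + 210.7×0.20 = 84.392.
Mean coefficient ᾱ = A/S = 0.0911.
−S·ln(1−ᾱ) = −926.6 × ln(1 − 0.0911) = 88.509.
V = 21.4 × 15.6 × 3.5 = 1168.44 m³.
T = 0.161·V/[−S·ln(1−ᾱ)] = 0.161·1168.44/88.509 = 2.13 s.

2.13 sec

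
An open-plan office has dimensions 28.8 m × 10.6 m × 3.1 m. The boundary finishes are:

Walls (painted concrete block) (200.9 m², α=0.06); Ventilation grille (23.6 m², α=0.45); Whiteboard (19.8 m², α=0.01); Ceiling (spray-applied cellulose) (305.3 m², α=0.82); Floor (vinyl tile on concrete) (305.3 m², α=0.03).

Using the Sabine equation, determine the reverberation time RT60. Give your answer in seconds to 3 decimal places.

0.540 sec

Total absorption A = 200.9·0.06 + 23.6·0.45 + 19.8·0.01 + 305.3·0.82 + 305.3·0.03
  = 12.054 + 10.620 + 0.198 + 250.346 + 9.159 = 282.377 m² sabins.
Volume V = 28.8 × 10.6 × 3.1 = 946.368 m³.
Sabine: RT60 = 0.161 × 946.368 / 282.377 = 0.540 s.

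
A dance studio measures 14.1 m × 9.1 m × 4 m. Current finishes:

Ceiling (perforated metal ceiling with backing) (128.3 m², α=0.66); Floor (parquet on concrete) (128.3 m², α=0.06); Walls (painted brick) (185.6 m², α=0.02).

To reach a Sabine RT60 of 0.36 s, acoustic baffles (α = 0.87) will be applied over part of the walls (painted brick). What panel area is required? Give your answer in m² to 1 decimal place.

Equivalent absorption area: A₁ = 128.3×0.66 + 128.3×0.06 + 185.6×0.02 = 96.088 m².
V = 513.24 m³. Target absorption A₂ = 0.161 × 513.24 / 0.36 = 229.532 sabins.
Absorption to add: 229.532 − 96.088 = 133.444 sabins.
Net gain per m²: Δα = 0.87 − 0.02 = 0.85.
Panel area = 133.444 / 0.85 = 157.0 m².

157.0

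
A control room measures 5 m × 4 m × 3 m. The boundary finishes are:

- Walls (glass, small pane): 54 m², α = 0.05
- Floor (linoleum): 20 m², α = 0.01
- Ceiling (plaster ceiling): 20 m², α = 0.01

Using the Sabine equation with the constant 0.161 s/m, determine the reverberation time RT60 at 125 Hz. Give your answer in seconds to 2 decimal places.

A = Σ Sᵢαᵢ = 54·0.05 + 20·0.01 + 20·0.01 = 3.100 sabins.
Volume V = 5 × 4 × 3 = 60 m³.
T = 0.161 V/A = 0.161·60/3.100 = 3.12 s.

3.12 s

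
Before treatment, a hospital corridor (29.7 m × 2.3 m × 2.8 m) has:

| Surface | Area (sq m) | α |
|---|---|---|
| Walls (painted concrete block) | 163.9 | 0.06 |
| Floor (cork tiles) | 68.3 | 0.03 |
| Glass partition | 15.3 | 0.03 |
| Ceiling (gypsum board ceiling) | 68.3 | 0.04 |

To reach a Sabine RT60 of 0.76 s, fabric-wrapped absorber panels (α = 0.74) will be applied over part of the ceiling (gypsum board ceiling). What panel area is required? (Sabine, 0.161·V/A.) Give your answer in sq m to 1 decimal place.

Summing Sᵢαᵢ: 9.834 + 2.049 + 0.459 + 2.732 → A₁ = 15.074 sabins.
V = 191.268 m³. Target absorption A₂ = 0.161 × 191.268 / 0.76 = 40.519 sabins.
ΔA needed = 40.519 − 15.074 = 25.445 sabins.
Each sq m of panel replacing the ceiling (gypsum board ceiling) adds (0.74 − 0.04) = 0.70 sabins.
Area = ΔA/Δα = 25.445/0.70 = 36.3 sq m.

36.3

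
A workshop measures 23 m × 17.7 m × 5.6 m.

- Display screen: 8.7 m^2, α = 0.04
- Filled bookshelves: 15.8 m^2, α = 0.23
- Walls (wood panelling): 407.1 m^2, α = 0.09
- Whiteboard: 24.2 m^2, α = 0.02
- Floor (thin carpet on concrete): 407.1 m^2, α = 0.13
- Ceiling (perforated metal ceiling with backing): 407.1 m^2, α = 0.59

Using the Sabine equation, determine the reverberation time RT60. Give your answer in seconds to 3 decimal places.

Summing Sᵢαᵢ: 0.348 + 3.634 + 36.639 + 0.484 + 52.923 + 240.189 → A = 334.217 sabins.
Room volume: 2279.76 m³.
T = 0.161 V/A = 0.161·2279.76/334.217 = 1.098 s.

1.098 seconds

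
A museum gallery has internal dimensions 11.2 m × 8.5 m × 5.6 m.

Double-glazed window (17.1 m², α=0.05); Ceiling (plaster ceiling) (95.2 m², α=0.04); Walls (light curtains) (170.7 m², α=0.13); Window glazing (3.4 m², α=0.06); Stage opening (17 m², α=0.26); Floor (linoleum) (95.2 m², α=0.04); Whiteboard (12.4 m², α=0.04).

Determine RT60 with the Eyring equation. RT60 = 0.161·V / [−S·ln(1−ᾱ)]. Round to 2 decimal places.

2.29 seconds

S = Σ Sᵢ = 411.0 m².
Σ(Sᵢαᵢ) = 17.1×0.05 + 95.2×0.04 + 170.7×0.13 + 3.4×0.06 + 17×0.26 + 95.2×0.04 + 12.4×0.04 = 35.782.
Mean coefficient ᾱ = A/S = 0.0871.
Eyring denominator: −S ln(1−ᾱ) = 37.454.
V = 11.2 × 8.5 × 5.6 = 533.12 m³.
T = 0.161·V/[−S·ln(1−ᾱ)] = 0.161·533.12/37.454 = 2.29 s.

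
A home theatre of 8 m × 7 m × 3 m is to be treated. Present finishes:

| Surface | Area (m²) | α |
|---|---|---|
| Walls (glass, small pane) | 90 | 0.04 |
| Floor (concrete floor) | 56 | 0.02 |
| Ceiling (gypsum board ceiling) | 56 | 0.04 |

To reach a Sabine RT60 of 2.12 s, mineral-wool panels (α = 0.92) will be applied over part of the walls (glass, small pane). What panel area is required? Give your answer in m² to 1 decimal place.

Summing Sᵢαᵢ: 3.600 + 1.120 + 2.240 → A₁ = 6.960 sabins.
Required A₂ = 0.161·168/2.12 = 12.758 sabins.
ΔA needed = 12.758 − 6.960 = 5.798 sabins.
Each m² of panel replacing the walls (glass, small pane) adds (0.92 − 0.04) = 0.88 sabins.
Panel area = 5.798 / 0.88 = 6.6 m².

6.6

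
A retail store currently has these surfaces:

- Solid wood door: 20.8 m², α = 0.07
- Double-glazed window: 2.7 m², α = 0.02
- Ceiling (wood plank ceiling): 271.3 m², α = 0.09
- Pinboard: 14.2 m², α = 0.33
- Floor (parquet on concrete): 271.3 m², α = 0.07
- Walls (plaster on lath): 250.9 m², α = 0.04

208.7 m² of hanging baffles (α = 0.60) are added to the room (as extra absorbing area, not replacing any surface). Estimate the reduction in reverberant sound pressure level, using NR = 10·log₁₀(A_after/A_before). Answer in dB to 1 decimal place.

4.9 dB

Equivalent absorption area: A_before = 20.8×0.07 + 2.7×0.02 + 271.3×0.09 + 14.2×0.33 + 271.3×0.07 + 250.9×0.04 = 59.640 m².
Added absorption = 208.7 × 0.60 = 125.220 sabins.
New total A_after = 184.860 sabins.
NR = 10·log₁₀(184.860/59.640) = 4.9 dB.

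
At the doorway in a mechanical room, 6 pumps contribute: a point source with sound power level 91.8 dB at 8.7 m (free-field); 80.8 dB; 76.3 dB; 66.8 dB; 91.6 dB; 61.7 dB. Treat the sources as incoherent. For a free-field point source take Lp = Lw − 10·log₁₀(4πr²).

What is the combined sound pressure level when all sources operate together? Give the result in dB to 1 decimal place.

Source at 8.7 m: Lp = 91.8 − 10·log₁₀(4π·8.7²) = 91.8 − 10·log₁₀(951.149) = 62.0 dB.
Σ 10^(Lᵢ/10) = 1.616e+09.
L_total = 10·log₁₀(1.616e+09) = 92.1 dB.

92.1 dB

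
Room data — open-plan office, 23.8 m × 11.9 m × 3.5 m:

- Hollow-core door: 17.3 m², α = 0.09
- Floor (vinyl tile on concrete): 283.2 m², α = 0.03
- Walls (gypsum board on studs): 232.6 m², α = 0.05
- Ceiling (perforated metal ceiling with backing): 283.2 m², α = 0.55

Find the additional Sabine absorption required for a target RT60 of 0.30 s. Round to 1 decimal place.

Summing Sᵢαᵢ: 1.557 + 8.496 + 11.630 + 155.760 → A₁ = 177.443 sabins.
V = 991.27 m³. Required absorption A₂ = 0.161 × 991.27 / 0.30 = 531.982 sabins.
Additional absorption ΔA = 531.982 − 177.443 = 354.5 sabins.

354.5 sabins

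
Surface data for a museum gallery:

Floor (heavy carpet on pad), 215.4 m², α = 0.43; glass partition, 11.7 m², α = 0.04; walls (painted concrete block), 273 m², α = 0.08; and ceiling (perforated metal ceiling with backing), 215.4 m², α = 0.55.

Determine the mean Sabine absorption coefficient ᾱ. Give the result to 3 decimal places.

0.326

Total surface area S = 715.5 m².
A = 215.4·0.43 + 11.7·0.04 + 273·0.08 + 215.4·0.55 = 233.400 sabins.
ᾱ = 233.400 / 715.5 = 0.326.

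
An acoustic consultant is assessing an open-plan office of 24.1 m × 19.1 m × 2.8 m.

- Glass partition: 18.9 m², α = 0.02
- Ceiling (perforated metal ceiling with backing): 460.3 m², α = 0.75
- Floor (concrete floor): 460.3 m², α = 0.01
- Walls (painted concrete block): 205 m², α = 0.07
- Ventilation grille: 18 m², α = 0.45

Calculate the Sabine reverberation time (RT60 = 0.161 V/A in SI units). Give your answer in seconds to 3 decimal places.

0.557 s

Summing Sᵢαᵢ: 0.378 + 345.225 + 4.603 + 14.350 + 8.100 → A = 372.656 sabins.
Room volume: 1288.868 m³.
T = 0.161 V/A = 0.161·1288.868/372.656 = 0.557 s.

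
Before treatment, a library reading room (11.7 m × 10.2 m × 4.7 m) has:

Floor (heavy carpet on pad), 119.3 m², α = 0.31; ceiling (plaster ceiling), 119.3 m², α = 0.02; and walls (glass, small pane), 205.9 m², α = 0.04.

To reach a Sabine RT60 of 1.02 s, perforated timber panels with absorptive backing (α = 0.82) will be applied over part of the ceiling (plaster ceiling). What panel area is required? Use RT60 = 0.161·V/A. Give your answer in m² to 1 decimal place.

51.2

A₁ = Σ Sᵢαᵢ = 119.3·0.31 + 119.3·0.02 + 205.9·0.04 = 47.605 sabins.
V = 560.898 m³. Target absorption A₂ = 0.161 × 560.898 / 1.02 = 88.534 sabins.
Absorption to add: 88.534 − 47.605 = 40.929 sabins.
Each m² of panel replacing the ceiling (plaster ceiling) adds (0.82 − 0.02) = 0.80 sabins.
Area = ΔA/Δα = 40.929/0.80 = 51.2 m².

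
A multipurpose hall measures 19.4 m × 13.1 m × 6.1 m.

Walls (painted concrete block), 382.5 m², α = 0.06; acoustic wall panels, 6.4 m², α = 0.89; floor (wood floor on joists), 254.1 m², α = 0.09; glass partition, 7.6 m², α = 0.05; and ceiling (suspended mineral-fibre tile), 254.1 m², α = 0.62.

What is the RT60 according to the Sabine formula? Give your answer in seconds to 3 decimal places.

1.192 sec

A = Σ Sᵢαᵢ = 382.5×0.06 + 6.4×0.89 + 254.1×0.09 + 7.6×0.05 + 254.1×0.62 = 209.437 sabins.
Room volume: 1550.254 m³.
RT60 = 0.161 · V / A = 0.161 × 1550.254 / 209.437 = 1.192 s.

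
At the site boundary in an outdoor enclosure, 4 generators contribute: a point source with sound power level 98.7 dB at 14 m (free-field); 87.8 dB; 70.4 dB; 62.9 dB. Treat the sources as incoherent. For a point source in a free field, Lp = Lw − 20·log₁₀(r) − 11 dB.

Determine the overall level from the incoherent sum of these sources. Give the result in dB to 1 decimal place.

Source at 14 m: Lp = 98.7 − 20·log₁₀(14) − 11 = 64.8 dB.
Sum in the linear (power) domain: Σ 10^(Lᵢ/10) = 10^(64.8/10) + 10^(87.8/10) + 10^(70.4/10) + 10^(62.9/10) = 6.185e+08.
L_total = 10·log₁₀(6.185e+08) = 87.9 dB.

87.9 dB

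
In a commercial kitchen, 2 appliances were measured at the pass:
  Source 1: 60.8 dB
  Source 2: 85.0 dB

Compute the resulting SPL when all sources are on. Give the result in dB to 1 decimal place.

85.0 dB

Converting to relative power and adding: 10^(60.8/10) + 10^(85.0/10) = 3.174e+08.
L_total = 10·log₁₀(3.174e+08) = 85.0 dB.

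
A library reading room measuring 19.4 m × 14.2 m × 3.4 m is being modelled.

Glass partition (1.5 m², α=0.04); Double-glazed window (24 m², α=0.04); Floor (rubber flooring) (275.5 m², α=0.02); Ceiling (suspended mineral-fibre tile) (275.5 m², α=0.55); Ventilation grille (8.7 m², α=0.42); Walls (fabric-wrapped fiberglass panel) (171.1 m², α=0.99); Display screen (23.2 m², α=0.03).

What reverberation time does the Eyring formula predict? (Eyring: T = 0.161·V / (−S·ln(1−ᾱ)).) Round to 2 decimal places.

Total surface area S = 1.5 + 24 + 275.5 + 275.5 + 8.7 + 171.1 + 23.2 = 779.5 m².
Σ(Sᵢαᵢ) = 1.5×0.04 + 24×0.04 + 275.5×0.02 + 275.5×0.55 + 8.7×0.42 + 171.1×0.99 + 23.2×0.03 = 331.794.
Mean coefficient ᾱ = A/S = 0.4256.
−S·ln(1−ᾱ) = −779.5 × ln(1 − 0.4256) = 432.178.
V = 19.4 × 14.2 × 3.4 = 936.632 m³.
RT60 = 0.161 × 936.632 / 432.178 = 0.35 s.

0.35 s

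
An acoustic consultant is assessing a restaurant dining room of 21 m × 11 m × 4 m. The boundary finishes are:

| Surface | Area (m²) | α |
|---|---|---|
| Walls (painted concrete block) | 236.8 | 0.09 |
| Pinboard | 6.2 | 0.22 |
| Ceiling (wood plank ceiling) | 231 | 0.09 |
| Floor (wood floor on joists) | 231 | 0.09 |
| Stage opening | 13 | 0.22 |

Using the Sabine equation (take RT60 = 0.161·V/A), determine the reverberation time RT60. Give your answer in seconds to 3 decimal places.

2.217 s

Total absorption A = 236.8·0.09 + 6.2·0.22 + 231·0.09 + 231·0.09 + 13·0.22
  = 21.312 + 1.364 + 20.790 + 20.790 + 2.860 = 67.116 m² sabins.
Room volume: 924 m³.
Sabine: RT60 = 0.161 × 924 / 67.116 = 2.217 s.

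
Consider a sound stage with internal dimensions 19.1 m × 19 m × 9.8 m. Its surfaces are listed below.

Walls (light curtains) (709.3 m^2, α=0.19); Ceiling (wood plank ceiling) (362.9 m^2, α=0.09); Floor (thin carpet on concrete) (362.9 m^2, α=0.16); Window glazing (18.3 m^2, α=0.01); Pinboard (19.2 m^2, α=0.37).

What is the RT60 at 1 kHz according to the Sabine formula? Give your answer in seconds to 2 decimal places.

Equivalent absorption area: A = 709.3*0.19 + 362.9*0.09 + 362.9*0.16 + 18.3*0.01 + 19.2*0.37 = 232.779 m^2.
Room volume: 3556.42 m³.
T = 0.161 V/A = 0.161·3556.42/232.779 = 2.46 s.

2.46 sec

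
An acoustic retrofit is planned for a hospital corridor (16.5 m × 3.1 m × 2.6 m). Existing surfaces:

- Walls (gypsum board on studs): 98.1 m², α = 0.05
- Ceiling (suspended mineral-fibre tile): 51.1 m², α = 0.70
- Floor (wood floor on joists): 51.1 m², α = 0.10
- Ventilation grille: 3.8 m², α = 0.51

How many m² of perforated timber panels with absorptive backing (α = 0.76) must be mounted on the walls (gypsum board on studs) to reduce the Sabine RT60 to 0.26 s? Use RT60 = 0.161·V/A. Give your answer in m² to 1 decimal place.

A₁ = Σ Sᵢαᵢ = 98.1·0.05 + 51.1·0.70 + 51.1·0.10 + 3.8·0.51 = 47.723 sabins.
Required A₂ = 0.161·132.99/0.26 = 82.352 sabins.
Absorption to add: 82.352 − 47.723 = 34.629 sabins.
Each m² of panel replacing the walls (gypsum board on studs) adds (0.76 − 0.05) = 0.71 sabins.
Area = ΔA/Δα = 34.629/0.71 = 48.8 m².

48.8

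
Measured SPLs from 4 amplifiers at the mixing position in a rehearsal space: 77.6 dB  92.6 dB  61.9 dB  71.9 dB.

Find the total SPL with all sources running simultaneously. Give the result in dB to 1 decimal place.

92.8 dB

Sum in the linear (power) domain: Σ 10^(Lᵢ/10) = 10^(77.6/10) + 10^(92.6/10) + 10^(61.9/10) + 10^(71.9/10) = 1.894e+09.
Combined level = 10 log₁₀(1.894e+09) = 92.8 dB.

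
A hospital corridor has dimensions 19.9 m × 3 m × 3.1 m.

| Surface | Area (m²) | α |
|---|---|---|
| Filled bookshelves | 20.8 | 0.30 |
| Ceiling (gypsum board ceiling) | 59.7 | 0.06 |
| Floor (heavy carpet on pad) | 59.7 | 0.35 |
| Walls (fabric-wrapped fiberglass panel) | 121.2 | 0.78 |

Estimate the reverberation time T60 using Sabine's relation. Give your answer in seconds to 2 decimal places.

0.24 s

Equivalent absorption area: A = 20.8×0.30 + 59.7×0.06 + 59.7×0.35 + 121.2×0.78 = 125.253 m².
Room volume: 185.07 m³.
T = 0.161 V/A = 0.161·185.07/125.253 = 0.24 s.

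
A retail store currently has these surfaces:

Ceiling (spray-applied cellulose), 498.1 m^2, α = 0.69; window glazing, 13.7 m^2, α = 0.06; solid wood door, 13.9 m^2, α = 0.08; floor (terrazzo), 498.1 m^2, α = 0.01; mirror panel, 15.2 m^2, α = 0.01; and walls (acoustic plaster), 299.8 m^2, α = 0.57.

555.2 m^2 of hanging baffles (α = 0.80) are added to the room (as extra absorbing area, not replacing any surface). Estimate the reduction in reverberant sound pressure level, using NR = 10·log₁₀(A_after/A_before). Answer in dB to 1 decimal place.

A_before = Σ Sᵢαᵢ = 498.1·0.69 + 13.7·0.06 + 13.9·0.08 + 498.1·0.01 + 15.2·0.01 + 299.8·0.57 = 521.642 sabins.
Treatment contributes 555.2·0.80 = 444.160 sabins.
A_after = 521.642 + 444.160 = 965.802 sabins.
Reduction = 10 log₁₀(A_after/A_before) = 10 log₁₀(1.8515) = 2.7 dB.

2.7 dB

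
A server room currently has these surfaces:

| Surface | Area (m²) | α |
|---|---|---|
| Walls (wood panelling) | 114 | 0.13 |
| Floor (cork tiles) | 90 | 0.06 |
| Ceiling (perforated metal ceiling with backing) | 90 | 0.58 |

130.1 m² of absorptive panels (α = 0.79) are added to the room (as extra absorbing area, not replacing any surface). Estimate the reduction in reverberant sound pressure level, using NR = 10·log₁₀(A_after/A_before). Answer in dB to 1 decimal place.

A_before = Σ Sᵢαᵢ = 114×0.13 + 90×0.06 + 90×0.58 = 72.420 sabins.
Treatment contributes 130.1·0.79 = 102.779 sabins.
A_after = 72.420 + 102.779 = 175.199 sabins.
Reduction = 10 log₁₀(A_after/A_before) = 10 log₁₀(2.4192) = 3.8 dB.

3.8 dB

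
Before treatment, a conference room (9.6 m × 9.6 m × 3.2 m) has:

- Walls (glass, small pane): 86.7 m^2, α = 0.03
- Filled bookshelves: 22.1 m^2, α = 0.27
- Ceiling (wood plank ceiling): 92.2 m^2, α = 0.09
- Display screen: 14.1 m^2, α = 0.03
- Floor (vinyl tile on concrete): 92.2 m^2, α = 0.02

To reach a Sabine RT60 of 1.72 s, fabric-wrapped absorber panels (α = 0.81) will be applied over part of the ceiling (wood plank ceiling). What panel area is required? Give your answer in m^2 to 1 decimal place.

11.8

Equivalent absorption area: A₁ = 86.7·0.03 + 22.1·0.27 + 92.2·0.09 + 14.1·0.03 + 92.2·0.02 = 19.133 m^2.
V = 294.912 m³. Target absorption A₂ = 0.161 × 294.912 / 1.72 = 27.605 sabins.
ΔA needed = 27.605 − 19.133 = 8.472 sabins.
Net gain per m^2: Δα = 0.81 − 0.09 = 0.72.
Area = ΔA/Δα = 8.472/0.72 = 11.8 m^2.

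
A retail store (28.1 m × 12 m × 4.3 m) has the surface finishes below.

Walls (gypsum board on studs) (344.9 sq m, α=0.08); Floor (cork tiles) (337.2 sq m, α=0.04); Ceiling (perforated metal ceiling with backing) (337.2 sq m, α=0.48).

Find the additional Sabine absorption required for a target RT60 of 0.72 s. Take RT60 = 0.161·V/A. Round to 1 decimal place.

121.3 sabins

Summing Sᵢαᵢ: 27.592 + 13.488 + 161.856 → A₁ = 202.936 sabins.
V = 1449.96 m³. Required absorption A₂ = 0.161 × 1449.96 / 0.72 = 324.227 sabins.
Additional absorption ΔA = 324.227 − 202.936 = 121.3 sabins.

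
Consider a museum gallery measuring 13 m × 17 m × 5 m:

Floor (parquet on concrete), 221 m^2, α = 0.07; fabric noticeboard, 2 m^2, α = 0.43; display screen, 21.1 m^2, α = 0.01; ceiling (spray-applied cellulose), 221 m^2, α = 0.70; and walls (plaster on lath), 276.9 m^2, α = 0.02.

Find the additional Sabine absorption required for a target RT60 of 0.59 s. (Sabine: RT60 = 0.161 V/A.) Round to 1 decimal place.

A₁ = Σ Sᵢαᵢ = 221×0.07 + 2×0.43 + 21.1×0.01 + 221×0.70 + 276.9×0.02 = 176.779 sabins.
V = 1105 m³. Required absorption A₂ = 0.161 × 1105 / 0.59 = 301.534 sabins.
Additional absorption ΔA = 301.534 − 176.779 = 124.8 sabins.

124.8 sabins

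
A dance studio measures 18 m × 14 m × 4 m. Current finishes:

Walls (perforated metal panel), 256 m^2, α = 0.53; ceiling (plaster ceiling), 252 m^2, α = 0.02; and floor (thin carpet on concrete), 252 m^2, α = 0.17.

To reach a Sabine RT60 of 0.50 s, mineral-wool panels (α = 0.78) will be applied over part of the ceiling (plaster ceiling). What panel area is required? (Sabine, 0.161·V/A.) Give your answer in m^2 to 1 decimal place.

Total absorption A₁ = 256·0.53 + 252·0.02 + 252·0.17
  = 135.680 + 5.040 + 42.840 = 183.560 m^2 sabins.
Required A₂ = 0.161·1008/0.50 = 324.576 sabins.
ΔA needed = 324.576 − 183.560 = 141.016 sabins.
Net gain per m^2: Δα = 0.78 − 0.02 = 0.76.
Panel area = 141.016 / 0.76 = 185.5 m^2.

185.5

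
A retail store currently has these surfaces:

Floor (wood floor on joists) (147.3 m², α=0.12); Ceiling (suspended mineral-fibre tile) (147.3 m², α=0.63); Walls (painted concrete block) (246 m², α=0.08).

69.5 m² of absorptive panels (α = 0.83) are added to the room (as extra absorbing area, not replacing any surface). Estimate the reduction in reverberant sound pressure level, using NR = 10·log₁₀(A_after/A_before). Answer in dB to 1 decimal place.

Total absorption A_before = 147.3*0.12 + 147.3*0.63 + 246*0.08
  = 17.676 + 92.799 + 19.680 = 130.155 m² sabins.
Treatment contributes 69.5·0.83 = 57.685 sabins.
New total A_after = 187.840 sabins.
NR = 10·log₁₀(187.840/130.155) = 1.6 dB.

1.6 dB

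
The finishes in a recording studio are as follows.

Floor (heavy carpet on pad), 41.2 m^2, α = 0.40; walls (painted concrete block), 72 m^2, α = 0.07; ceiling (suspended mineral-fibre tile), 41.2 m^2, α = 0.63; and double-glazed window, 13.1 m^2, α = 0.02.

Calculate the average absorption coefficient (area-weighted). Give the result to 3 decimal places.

0.285

S = Σ Sᵢ = 41.2 + 72 + 41.2 + 13.1 = 167.5 m^2.
Weighted sum Σ Sα = 47.738.
ᾱ = 47.738 / 167.5 = 0.285.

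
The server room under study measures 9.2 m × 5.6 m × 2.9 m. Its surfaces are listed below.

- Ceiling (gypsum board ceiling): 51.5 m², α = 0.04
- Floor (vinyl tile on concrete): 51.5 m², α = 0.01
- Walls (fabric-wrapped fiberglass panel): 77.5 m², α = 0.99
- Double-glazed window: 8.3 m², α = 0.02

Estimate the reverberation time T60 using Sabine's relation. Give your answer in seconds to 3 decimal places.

A = Σ Sᵢαᵢ = 51.5·0.04 + 51.5·0.01 + 77.5·0.99 + 8.3·0.02 = 79.466 sabins.
V = 9.2·5.6·2.9 = 149.408 m³.
Sabine: RT60 = 0.161 × 149.408 / 79.466 = 0.303 s.

0.303 s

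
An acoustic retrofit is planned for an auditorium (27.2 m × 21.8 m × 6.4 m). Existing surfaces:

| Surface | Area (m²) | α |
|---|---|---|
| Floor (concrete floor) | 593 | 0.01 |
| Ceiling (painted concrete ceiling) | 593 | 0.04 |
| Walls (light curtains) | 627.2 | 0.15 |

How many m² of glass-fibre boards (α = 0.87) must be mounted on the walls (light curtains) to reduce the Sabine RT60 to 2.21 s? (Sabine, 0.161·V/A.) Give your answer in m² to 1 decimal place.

A₁ = Σ Sᵢαᵢ = 593*0.01 + 593*0.04 + 627.2*0.15 = 123.730 sabins.
V = 3794.944 m³. Target absorption A₂ = 0.161 × 3794.944 / 2.21 = 276.464 sabins.
ΔA needed = 276.464 − 123.730 = 152.734 sabins.
Net gain per m²: Δα = 0.87 − 0.15 = 0.72.
Panel area = 152.734 / 0.72 = 212.1 m².

212.1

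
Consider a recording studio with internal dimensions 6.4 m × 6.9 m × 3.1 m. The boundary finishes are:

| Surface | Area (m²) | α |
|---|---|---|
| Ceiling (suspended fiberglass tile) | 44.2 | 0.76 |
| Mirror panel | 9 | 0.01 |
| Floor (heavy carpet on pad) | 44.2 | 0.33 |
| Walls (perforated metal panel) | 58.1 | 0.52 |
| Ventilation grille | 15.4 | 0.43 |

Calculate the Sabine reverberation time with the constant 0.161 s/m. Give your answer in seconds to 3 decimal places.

0.259 sec

Total absorption A = 44.2*0.76 + 9*0.01 + 44.2*0.33 + 58.1*0.52 + 15.4*0.43
  = 33.592 + 0.090 + 14.586 + 30.212 + 6.622 = 85.102 m² sabins.
V = 6.4·6.9·3.1 = 136.896 m³.
Sabine: RT60 = 0.161 × 136.896 / 85.102 = 0.259 s.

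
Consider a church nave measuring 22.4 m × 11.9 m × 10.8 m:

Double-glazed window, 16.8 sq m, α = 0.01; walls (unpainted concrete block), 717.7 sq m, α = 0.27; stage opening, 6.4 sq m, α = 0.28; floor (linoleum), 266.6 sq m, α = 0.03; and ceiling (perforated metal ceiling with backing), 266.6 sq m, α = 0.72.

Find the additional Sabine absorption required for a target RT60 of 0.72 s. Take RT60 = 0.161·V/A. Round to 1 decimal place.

Total absorption A₁ = 16.8×0.01 + 717.7×0.27 + 6.4×0.28 + 266.6×0.03 + 266.6×0.72
  = 0.168 + 193.779 + 1.792 + 7.998 + 191.952 = 395.689 sq m sabins.
For T = 0.72 s, need A₂ = 0.161·V/T = 0.161·2878.848/0.72 = 643.742 sabins.
ΔA = A₂ − A₁ = 643.742 − 395.689 = 248.1 sabins.

248.1 sabins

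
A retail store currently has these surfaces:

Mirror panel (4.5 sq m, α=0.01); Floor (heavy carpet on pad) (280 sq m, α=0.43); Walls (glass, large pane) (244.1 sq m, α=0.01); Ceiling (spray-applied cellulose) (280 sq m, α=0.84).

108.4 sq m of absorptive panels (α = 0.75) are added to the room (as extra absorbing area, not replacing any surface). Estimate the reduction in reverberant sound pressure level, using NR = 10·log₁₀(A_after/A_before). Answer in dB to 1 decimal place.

0.9 dB

Total absorption A_before = 4.5·0.01 + 280·0.43 + 244.1·0.01 + 280·0.84
  = 0.045 + 120.400 + 2.441 + 235.200 = 358.086 sq m sabins.
Added absorption = 108.4 × 0.75 = 81.300 sabins.
New total A_after = 439.386 sabins.
NR = 10·log₁₀(439.386/358.086) = 0.9 dB.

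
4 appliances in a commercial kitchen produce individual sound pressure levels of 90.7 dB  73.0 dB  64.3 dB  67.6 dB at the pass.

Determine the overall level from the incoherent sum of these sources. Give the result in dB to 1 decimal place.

90.8 dB

Σ 10^(Lᵢ/10) = 1.203e+09.
Back to dB: 10·log₁₀ Σ = 90.8 dB.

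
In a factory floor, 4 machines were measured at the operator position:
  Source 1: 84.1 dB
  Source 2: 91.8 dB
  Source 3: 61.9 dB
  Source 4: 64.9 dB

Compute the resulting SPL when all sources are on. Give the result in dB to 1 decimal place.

92.5 dB

Sum in the linear (power) domain: Σ 10^(Lᵢ/10) = 10^(84.1/10) + 10^(91.8/10) + 10^(61.9/10) + 10^(64.9/10) = 1.775e+09.
L_total = 10·log₁₀(1.775e+09) = 92.5 dB.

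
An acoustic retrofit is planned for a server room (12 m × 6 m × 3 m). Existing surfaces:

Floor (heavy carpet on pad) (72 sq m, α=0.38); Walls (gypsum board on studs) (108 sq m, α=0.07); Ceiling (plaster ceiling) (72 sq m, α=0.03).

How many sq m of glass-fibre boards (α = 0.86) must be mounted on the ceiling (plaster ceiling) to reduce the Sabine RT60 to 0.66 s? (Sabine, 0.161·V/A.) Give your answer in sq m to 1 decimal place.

18.8

A₁ = Σ Sᵢαᵢ = 72·0.38 + 108·0.07 + 72·0.03 = 37.080 sabins.
V = 216 m³. Target absorption A₂ = 0.161 × 216 / 0.66 = 52.691 sabins.
ΔA needed = 52.691 − 37.080 = 15.611 sabins.
Each sq m of panel replacing the ceiling (plaster ceiling) adds (0.86 − 0.03) = 0.83 sabins.
Area = ΔA/Δα = 15.611/0.83 = 18.8 sq m.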